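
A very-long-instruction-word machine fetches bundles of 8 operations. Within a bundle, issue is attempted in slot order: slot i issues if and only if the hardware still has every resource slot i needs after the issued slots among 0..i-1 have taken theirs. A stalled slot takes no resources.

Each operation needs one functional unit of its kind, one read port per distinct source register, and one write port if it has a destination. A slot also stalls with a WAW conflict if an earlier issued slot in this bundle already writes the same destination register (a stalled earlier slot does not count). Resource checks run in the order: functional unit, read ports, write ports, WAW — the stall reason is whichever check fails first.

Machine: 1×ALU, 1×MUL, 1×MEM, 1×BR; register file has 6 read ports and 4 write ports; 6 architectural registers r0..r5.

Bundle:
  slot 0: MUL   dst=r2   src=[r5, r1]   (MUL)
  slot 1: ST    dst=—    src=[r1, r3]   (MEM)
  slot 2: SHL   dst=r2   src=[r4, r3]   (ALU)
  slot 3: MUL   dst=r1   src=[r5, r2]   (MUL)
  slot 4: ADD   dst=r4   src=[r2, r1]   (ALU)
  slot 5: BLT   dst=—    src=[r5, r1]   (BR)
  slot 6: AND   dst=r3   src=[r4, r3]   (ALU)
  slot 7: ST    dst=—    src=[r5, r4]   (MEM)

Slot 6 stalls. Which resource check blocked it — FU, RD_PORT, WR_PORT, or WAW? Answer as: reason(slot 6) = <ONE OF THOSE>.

#0 MUL src=r5,r1 dispatched  <A:1 Mu:0 Ld:1 B:1 rd:4 wr:3>
#1 MEM src=r1,r3 dispatched  <A:1 Mu:0 Ld:0 B:1 rd:2 wr:3>
#2 ALU src=r4,r3 held:WAW  <A:1 Mu:0 Ld:0 B:1 rd:2 wr:3>
#3 MUL src=r5,r2 held:FU  <A:1 Mu:0 Ld:0 B:1 rd:2 wr:3>
#4 ALU src=r2,r1 dispatched  <A:0 Mu:0 Ld:0 B:1 rd:0 wr:2>
#5 BR src=r5,r1 held:RD_PORT  <A:0 Mu:0 Ld:0 B:1 rd:0 wr:2>
#6 ALU src=r4,r3 held:FU  <A:0 Mu:0 Ld:0 B:1 rd:0 wr:2>
#7 MEM src=r5,r4 held:FU  <A:0 Mu:0 Ld:0 B:1 rd:0 wr:2>

reason(slot 6) = FU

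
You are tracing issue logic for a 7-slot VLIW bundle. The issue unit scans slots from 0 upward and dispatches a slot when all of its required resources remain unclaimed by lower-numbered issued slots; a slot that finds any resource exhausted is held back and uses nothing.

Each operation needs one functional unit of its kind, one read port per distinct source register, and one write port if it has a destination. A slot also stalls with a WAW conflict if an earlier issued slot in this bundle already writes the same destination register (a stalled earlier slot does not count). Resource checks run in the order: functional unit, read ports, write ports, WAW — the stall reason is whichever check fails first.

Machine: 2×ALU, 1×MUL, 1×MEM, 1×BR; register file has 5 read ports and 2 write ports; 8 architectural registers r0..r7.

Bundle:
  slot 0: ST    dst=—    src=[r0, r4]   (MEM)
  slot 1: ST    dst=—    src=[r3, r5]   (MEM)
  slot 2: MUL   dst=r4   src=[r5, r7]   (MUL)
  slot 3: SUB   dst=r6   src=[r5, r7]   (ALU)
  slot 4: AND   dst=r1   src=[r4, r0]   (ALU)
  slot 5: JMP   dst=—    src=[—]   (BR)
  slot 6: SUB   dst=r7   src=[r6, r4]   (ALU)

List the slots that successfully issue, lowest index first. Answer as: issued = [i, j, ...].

issued = [0, 2, 5]

slot 0 (MEM): ISSUE — free A2,Mu1,Ld0,B1 rp3 wp2
slot 1 (MEM): stall FU — free A2,Mu1,Ld0,B1 rp3 wp2
slot 2 (MUL): ISSUE — free A2,Mu0,Ld0,B1 rp1 wp1
slot 3 (ALU): stall RD_PORT — free A2,Mu0,Ld0,B1 rp1 wp1
slot 4 (ALU): stall RD_PORT — free A2,Mu0,Ld0,B1 rp1 wp1
slot 5 (BR): ISSUE — free A2,Mu0,Ld0,B0 rp1 wp1
slot 6 (ALU): stall RD_PORT — free A2,Mu0,Ld0,B0 rp1 wp1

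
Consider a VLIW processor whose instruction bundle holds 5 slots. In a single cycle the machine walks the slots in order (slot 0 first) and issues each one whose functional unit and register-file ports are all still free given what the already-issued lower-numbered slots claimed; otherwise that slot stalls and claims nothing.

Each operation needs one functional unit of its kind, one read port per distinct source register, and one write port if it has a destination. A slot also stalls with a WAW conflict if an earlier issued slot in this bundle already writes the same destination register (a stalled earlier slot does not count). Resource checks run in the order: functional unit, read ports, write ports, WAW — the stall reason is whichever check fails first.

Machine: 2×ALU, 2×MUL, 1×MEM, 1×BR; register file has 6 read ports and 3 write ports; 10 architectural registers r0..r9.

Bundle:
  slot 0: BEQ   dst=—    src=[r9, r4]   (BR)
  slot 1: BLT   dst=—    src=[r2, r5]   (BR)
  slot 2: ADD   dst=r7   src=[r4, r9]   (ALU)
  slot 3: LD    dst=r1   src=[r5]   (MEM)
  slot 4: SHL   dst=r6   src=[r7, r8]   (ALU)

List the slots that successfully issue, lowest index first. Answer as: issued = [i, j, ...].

(0) want 1×BR +2rd +0wr — yes → AL2|MU2|ME1|BR0|rd4|wr3
(1) want 1×BR +2rd +0wr — FU → AL2|MU2|ME1|BR0|rd4|wr3
(2) want 1×ALU +2rd +1wr — yes → AL1|MU2|ME1|BR0|rd2|wr2
(3) want 1×MEM +1rd +1wr — yes → AL1|MU2|ME0|BR0|rd1|wr1
(4) want 1×ALU +2rd +1wr — RD_PORT → AL1|MU2|ME0|BR0|rd1|wr1

issued = [0, 2, 3]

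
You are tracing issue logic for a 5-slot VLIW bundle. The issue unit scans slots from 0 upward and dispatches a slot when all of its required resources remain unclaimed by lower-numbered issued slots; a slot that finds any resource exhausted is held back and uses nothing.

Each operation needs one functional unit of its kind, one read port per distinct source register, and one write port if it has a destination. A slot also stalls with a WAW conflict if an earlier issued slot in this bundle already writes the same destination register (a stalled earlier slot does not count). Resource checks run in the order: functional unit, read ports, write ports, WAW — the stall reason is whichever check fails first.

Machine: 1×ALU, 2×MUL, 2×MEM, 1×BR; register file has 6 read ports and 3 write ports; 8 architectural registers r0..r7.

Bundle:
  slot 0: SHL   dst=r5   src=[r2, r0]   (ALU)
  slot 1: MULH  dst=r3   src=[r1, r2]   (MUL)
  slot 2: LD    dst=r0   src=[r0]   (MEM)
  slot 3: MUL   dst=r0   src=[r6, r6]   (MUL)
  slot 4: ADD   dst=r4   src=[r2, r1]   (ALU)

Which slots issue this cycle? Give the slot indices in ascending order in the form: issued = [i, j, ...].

[0] ALU needs rd=2 wr=1: ok; after: ALU=0 MUL=2 MEM=2 BR=1, R=4, W=2
[1] MUL needs rd=2 wr=1: ok; after: ALU=0 MUL=1 MEM=2 BR=1, R=2, W=1
[2] MEM needs rd=1 wr=1: ok; after: ALU=0 MUL=1 MEM=1 BR=1, R=1, W=0
[3] MUL needs rd=1 wr=1: WR_PORT; after: ALU=0 MUL=1 MEM=1 BR=1, R=1, W=0
[4] ALU needs rd=2 wr=1: FU; after: ALU=0 MUL=1 MEM=1 BR=1, R=1, W=0

issued = [0, 1, 2]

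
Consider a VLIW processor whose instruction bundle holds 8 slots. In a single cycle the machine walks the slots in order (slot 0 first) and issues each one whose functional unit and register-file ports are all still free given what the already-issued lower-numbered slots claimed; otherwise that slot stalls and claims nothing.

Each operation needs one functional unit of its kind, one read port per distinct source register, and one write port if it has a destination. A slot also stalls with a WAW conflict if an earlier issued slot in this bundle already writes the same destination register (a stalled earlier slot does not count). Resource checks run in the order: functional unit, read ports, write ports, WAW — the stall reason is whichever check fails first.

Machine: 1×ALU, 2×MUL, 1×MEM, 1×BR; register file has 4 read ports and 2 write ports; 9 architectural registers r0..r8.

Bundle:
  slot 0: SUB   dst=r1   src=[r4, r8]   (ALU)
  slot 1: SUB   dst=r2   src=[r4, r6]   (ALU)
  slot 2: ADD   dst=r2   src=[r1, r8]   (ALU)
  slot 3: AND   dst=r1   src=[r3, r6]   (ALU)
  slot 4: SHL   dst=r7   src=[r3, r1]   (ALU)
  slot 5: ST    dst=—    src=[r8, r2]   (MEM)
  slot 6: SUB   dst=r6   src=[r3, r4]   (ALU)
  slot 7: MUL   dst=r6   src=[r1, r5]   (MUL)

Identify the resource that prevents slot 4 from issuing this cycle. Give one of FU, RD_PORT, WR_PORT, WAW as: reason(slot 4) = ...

reason(slot 4) = FU

slot 0 (ALU): ISSUE — free A0,Mu2,Ld1,B1 rp2 wp1
slot 1 (ALU): stall FU — free A0,Mu2,Ld1,B1 rp2 wp1
slot 2 (ALU): stall FU — free A0,Mu2,Ld1,B1 rp2 wp1
slot 3 (ALU): stall FU — free A0,Mu2,Ld1,B1 rp2 wp1
slot 4 (ALU): stall FU — free A0,Mu2,Ld1,B1 rp2 wp1
slot 5 (MEM): ISSUE — free A0,Mu2,Ld0,B1 rp0 wp1
slot 6 (ALU): stall FU — free A0,Mu2,Ld0,B1 rp0 wp1
slot 7 (MUL): stall RD_PORT — free A0,Mu2,Ld0,B1 rp0 wp1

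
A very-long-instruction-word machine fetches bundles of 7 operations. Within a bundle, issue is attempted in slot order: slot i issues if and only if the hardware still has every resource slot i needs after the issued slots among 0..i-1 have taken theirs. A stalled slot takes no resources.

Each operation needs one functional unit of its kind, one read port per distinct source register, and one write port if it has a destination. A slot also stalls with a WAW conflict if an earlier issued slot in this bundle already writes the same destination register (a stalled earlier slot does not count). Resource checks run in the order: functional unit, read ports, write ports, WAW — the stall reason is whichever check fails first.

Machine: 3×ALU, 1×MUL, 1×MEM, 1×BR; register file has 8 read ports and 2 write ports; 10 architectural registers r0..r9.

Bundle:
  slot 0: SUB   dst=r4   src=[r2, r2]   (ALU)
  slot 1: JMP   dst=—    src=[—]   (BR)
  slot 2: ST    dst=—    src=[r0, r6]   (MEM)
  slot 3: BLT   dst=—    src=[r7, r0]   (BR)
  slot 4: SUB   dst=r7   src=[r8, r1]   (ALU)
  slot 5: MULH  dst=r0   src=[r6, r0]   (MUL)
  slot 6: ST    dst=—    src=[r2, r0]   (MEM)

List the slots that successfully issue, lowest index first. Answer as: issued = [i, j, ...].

  0. ALU→r4 ⇒ go  {2A/1Mu/1Ld/1B | 7r 1w}
  1. BR ⇒ go  {2A/1Mu/1Ld/0B | 7r 1w}
  2. MEM ⇒ go  {2A/1Mu/0Ld/0B | 5r 1w}
  3. BR ⇒ no(FU)  {2A/1Mu/0Ld/0B | 5r 1w}
  4. ALU→r7 ⇒ go  {1A/1Mu/0Ld/0B | 3r 0w}
  5. MUL→r0 ⇒ no(WR_PORT)  {1A/1Mu/0Ld/0B | 3r 0w}
  6. MEM ⇒ no(FU)  {1A/1Mu/0Ld/0B | 3r 0w}

issued = [0, 1, 2, 4]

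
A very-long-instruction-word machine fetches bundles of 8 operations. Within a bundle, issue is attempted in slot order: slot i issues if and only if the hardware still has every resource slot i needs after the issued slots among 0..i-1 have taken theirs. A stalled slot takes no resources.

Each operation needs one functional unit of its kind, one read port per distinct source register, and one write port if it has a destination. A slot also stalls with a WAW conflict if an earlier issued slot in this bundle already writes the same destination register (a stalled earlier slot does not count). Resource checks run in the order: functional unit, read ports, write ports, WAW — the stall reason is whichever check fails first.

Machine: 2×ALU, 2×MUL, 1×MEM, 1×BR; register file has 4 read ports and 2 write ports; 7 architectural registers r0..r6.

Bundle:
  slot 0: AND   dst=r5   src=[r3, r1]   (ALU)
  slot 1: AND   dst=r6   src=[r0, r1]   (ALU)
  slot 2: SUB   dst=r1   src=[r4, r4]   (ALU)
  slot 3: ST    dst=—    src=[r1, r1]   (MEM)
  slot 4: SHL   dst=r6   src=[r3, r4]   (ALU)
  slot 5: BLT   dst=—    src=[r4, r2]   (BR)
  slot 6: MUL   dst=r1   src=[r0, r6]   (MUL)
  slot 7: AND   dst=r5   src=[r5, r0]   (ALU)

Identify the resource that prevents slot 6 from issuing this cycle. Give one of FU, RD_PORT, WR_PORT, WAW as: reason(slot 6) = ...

  0. ALU→r5 ⇒ go  {1A/2Mu/1Ld/1B | 2r 1w}
  1. ALU→r6 ⇒ go  {0A/2Mu/1Ld/1B | 0r 0w}
  2. ALU→r1 ⇒ no(FU)  {0A/2Mu/1Ld/1B | 0r 0w}
  3. MEM ⇒ no(RD_PORT)  {0A/2Mu/1Ld/1B | 0r 0w}
  4. ALU→r6 ⇒ no(FU)  {0A/2Mu/1Ld/1B | 0r 0w}
  5. BR ⇒ no(RD_PORT)  {0A/2Mu/1Ld/1B | 0r 0w}
  6. MUL→r1 ⇒ no(RD_PORT)  {0A/2Mu/1Ld/1B | 0r 0w}
  7. ALU→r5 ⇒ no(FU)  {0A/2Mu/1Ld/1B | 0r 0w}

reason(slot 6) = RD_PORT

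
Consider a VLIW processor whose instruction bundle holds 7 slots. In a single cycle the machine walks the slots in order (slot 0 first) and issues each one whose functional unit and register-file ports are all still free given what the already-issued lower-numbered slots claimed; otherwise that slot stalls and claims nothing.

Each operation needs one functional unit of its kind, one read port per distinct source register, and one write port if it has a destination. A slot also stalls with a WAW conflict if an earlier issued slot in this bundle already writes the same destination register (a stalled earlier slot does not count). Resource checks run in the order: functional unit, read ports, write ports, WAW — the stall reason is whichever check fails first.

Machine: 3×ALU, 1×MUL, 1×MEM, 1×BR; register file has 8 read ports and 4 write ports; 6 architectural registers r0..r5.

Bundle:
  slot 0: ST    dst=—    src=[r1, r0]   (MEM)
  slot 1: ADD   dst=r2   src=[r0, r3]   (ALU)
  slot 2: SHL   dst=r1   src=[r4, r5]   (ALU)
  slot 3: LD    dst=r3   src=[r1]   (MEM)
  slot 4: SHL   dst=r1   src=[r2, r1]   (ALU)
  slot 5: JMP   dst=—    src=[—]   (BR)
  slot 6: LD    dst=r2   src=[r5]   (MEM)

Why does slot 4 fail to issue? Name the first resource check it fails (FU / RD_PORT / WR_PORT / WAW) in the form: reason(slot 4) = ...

reason(slot 4) = WAW

(0) want 1×MEM +2rd +0wr — yes → AL3|MU1|ME0|BR1|rd6|wr4
(1) want 1×ALU +2rd +1wr — yes → AL2|MU1|ME0|BR1|rd4|wr3
(2) want 1×ALU +2rd +1wr — yes → AL1|MU1|ME0|BR1|rd2|wr2
(3) want 1×MEM +1rd +1wr — FU → AL1|MU1|ME0|BR1|rd2|wr2
(4) want 1×ALU +2rd +1wr — WAW → AL1|MU1|ME0|BR1|rd2|wr2
(5) want 1×BR +0rd +0wr — yes → AL1|MU1|ME0|BR0|rd2|wr2
(6) want 1×MEM +1rd +1wr — FU → AL1|MU1|ME0|BR0|rd2|wr2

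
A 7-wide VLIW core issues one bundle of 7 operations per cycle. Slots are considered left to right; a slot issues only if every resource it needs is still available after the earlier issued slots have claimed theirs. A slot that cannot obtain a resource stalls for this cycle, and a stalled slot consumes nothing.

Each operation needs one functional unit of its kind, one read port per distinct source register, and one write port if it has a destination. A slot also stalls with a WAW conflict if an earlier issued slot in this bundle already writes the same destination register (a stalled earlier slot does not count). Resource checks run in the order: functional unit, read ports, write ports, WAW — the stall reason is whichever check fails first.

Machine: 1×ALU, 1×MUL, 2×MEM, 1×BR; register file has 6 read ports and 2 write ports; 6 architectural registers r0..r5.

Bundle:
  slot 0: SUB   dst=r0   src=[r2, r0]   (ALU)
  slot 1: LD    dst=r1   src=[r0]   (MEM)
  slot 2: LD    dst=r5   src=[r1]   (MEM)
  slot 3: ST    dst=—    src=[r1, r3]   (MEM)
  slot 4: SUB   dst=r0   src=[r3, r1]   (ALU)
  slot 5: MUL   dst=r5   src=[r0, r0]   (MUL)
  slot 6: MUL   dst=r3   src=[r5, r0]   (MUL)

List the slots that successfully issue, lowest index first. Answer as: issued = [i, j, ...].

slot 0 (ALU): ISSUE — free A0,Mu1,Ld2,B1 rp4 wp1
slot 1 (MEM): ISSUE — free A0,Mu1,Ld1,B1 rp3 wp0
slot 2 (MEM): stall WR_PORT — free A0,Mu1,Ld1,B1 rp3 wp0
slot 3 (MEM): ISSUE — free A0,Mu1,Ld0,B1 rp1 wp0
slot 4 (ALU): stall FU — free A0,Mu1,Ld0,B1 rp1 wp0
slot 5 (MUL): stall WR_PORT — free A0,Mu1,Ld0,B1 rp1 wp0
slot 6 (MUL): stall RD_PORT — free A0,Mu1,Ld0,B1 rp1 wp0

issued = [0, 1, 3]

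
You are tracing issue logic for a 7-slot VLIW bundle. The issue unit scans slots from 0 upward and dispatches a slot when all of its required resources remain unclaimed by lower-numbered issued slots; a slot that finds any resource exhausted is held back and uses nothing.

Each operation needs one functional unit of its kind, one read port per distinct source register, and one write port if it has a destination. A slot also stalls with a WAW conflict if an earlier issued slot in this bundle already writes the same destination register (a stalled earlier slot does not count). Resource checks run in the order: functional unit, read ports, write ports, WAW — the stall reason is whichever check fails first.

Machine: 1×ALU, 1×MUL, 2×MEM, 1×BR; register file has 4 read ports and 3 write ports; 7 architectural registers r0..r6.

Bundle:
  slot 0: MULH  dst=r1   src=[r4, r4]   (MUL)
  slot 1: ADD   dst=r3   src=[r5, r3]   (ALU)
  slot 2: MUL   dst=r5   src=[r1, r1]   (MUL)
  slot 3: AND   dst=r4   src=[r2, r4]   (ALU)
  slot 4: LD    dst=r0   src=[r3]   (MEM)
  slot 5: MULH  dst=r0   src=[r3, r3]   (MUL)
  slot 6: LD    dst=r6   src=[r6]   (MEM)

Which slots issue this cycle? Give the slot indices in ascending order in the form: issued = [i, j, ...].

(0) want 1×MUL +1rd +1wr — yes → AL1|MU0|ME2|BR1|rd3|wr2
(1) want 1×ALU +2rd +1wr — yes → AL0|MU0|ME2|BR1|rd1|wr1
(2) want 1×MUL +1rd +1wr — FU → AL0|MU0|ME2|BR1|rd1|wr1
(3) want 1×ALU +2rd +1wr — FU → AL0|MU0|ME2|BR1|rd1|wr1
(4) want 1×MEM +1rd +1wr — yes → AL0|MU0|ME1|BR1|rd0|wr0
(5) want 1×MUL +1rd +1wr — FU → AL0|MU0|ME1|BR1|rd0|wr0
(6) want 1×MEM +1rd +1wr — RD_PORT → AL0|MU0|ME1|BR1|rd0|wr0

issued = [0, 1, 4]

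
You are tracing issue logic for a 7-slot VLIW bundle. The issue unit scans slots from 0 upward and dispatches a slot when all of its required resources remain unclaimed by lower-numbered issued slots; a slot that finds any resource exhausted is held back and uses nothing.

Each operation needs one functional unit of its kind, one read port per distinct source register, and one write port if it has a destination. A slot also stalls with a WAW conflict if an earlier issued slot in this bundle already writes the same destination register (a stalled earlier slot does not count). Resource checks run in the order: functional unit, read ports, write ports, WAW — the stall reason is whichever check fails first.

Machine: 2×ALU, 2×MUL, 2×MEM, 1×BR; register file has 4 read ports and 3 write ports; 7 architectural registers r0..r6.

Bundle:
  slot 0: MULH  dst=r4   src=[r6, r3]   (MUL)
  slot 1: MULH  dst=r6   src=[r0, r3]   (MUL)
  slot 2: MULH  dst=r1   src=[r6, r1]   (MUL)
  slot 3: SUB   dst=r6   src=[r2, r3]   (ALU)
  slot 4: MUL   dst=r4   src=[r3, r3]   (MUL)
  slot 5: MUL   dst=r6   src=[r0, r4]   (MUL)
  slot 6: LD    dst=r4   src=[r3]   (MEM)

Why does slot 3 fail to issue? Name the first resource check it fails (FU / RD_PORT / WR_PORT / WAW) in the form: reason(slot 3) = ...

reason(slot 3) = RD_PORT

  0. MUL→r4 ⇒ go  {2A/1Mu/2Ld/1B | 2r 2w}
  1. MUL→r6 ⇒ go  {2A/0Mu/2Ld/1B | 0r 1w}
  2. MUL→r1 ⇒ no(FU)  {2A/0Mu/2Ld/1B | 0r 1w}
  3. ALU→r6 ⇒ no(RD_PORT)  {2A/0Mu/2Ld/1B | 0r 1w}
  4. MUL→r4 ⇒ no(FU)  {2A/0Mu/2Ld/1B | 0r 1w}
  5. MUL→r6 ⇒ no(FU)  {2A/0Mu/2Ld/1B | 0r 1w}
  6. MEM→r4 ⇒ no(RD_PORT)  {2A/0Mu/2Ld/1B | 0r 1w}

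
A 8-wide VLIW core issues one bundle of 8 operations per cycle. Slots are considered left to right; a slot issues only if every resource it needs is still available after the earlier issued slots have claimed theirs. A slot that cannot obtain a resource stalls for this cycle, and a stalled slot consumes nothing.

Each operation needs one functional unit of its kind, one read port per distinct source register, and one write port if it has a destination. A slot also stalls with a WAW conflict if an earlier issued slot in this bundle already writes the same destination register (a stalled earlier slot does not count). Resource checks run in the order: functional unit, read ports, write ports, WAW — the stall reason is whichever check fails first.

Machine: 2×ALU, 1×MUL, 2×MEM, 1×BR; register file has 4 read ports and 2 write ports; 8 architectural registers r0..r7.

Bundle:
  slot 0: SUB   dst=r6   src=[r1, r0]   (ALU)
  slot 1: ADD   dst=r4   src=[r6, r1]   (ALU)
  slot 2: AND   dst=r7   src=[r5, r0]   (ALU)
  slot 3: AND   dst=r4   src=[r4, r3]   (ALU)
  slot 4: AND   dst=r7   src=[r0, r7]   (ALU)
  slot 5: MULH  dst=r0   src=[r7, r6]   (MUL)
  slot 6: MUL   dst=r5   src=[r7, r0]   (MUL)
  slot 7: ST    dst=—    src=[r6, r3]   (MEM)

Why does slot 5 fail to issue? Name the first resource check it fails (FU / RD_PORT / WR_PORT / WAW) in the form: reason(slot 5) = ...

reason(slot 5) = RD_PORT

(0) want 1×ALU +2rd +1wr — yes → AL1|MU1|ME2|BR1|rd2|wr1
(1) want 1×ALU +2rd +1wr — yes → AL0|MU1|ME2|BR1|rd0|wr0
(2) want 1×ALU +2rd +1wr — FU → AL0|MU1|ME2|BR1|rd0|wr0
(3) want 1×ALU +2rd +1wr — FU → AL0|MU1|ME2|BR1|rd0|wr0
(4) want 1×ALU +2rd +1wr — FU → AL0|MU1|ME2|BR1|rd0|wr0
(5) want 1×MUL +2rd +1wr — RD_PORT → AL0|MU1|ME2|BR1|rd0|wr0
(6) want 1×MUL +2rd +1wr — RD_PORT → AL0|MU1|ME2|BR1|rd0|wr0
(7) want 1×MEM +2rd +0wr — RD_PORT → AL0|MU1|ME2|BR1|rd0|wr0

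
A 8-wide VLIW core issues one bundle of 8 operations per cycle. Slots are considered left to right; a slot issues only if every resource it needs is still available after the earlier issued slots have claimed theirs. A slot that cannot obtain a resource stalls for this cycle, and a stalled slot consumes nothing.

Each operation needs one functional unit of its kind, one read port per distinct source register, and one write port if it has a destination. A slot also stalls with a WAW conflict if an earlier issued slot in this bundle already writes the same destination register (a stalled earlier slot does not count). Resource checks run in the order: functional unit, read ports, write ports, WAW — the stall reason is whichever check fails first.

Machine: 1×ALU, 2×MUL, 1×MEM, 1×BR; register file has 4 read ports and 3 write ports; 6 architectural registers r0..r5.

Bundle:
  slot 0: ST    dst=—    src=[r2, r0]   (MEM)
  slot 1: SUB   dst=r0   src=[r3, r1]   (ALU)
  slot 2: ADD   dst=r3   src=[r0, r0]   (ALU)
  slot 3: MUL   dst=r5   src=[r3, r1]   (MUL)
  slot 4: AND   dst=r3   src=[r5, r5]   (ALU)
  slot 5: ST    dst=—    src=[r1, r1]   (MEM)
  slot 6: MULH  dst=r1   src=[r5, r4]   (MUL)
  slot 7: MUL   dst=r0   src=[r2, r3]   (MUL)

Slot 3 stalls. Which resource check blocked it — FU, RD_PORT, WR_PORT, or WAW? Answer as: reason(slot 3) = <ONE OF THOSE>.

#0 MEM src=r2,r0 dispatched  <A:1 Mu:2 Ld:0 B:1 rd:2 wr:3>
#1 ALU src=r3,r1 dispatched  <A:0 Mu:2 Ld:0 B:1 rd:0 wr:2>
#2 ALU src=r0,r0 held:FU  <A:0 Mu:2 Ld:0 B:1 rd:0 wr:2>
#3 MUL src=r3,r1 held:RD_PORT  <A:0 Mu:2 Ld:0 B:1 rd:0 wr:2>
#4 ALU src=r5,r5 held:FU  <A:0 Mu:2 Ld:0 B:1 rd:0 wr:2>
#5 MEM src=r1,r1 held:FU  <A:0 Mu:2 Ld:0 B:1 rd:0 wr:2>
#6 MUL src=r5,r4 held:RD_PORT  <A:0 Mu:2 Ld:0 B:1 rd:0 wr:2>
#7 MUL src=r2,r3 held:RD_PORT  <A:0 Mu:2 Ld:0 B:1 rd:0 wr:2>

reason(slot 3) = RD_PORT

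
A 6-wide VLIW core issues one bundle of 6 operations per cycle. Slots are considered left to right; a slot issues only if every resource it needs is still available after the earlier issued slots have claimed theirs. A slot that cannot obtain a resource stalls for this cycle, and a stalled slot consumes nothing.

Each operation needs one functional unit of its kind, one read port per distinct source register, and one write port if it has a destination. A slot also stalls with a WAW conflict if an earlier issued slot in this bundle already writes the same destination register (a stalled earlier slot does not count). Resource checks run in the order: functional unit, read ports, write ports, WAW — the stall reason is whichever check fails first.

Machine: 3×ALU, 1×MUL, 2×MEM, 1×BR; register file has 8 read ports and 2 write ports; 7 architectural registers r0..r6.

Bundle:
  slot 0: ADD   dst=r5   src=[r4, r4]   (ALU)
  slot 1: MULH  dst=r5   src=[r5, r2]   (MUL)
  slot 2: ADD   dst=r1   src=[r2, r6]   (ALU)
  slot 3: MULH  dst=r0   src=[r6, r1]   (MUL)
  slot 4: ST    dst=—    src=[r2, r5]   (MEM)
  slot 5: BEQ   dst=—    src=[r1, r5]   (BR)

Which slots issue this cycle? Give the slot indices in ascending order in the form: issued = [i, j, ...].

[0] ALU needs rd=1 wr=1: ok; after: ALU=2 MUL=1 MEM=2 BR=1, R=7, W=1
[1] MUL needs rd=2 wr=1: WAW; after: ALU=2 MUL=1 MEM=2 BR=1, R=7, W=1
[2] ALU needs rd=2 wr=1: ok; after: ALU=1 MUL=1 MEM=2 BR=1, R=5, W=0
[3] MUL needs rd=2 wr=1: WR_PORT; after: ALU=1 MUL=1 MEM=2 BR=1, R=5, W=0
[4] MEM needs rd=2 wr=0: ok; after: ALU=1 MUL=1 MEM=1 BR=1, R=3, W=0
[5] BR needs rd=2 wr=0: ok; after: ALU=1 MUL=1 MEM=1 BR=0, R=1, W=0

issued = [0, 2, 4, 5]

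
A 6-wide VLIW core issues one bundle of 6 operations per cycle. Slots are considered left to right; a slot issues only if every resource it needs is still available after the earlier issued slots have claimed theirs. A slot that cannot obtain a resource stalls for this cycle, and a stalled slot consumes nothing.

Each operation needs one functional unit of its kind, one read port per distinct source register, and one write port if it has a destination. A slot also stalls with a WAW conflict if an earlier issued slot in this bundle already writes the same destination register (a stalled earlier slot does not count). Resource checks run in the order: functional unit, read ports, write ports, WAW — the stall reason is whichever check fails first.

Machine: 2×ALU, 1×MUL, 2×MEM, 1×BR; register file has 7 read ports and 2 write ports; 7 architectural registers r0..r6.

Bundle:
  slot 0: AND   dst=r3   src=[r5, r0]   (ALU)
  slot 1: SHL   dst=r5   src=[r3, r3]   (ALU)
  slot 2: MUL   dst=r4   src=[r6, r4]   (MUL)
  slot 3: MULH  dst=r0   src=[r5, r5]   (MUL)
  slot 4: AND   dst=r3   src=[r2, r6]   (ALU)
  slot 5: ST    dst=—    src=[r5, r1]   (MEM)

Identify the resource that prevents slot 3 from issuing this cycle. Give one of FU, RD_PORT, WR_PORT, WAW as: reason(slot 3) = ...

reason(slot 3) = WR_PORT

#0 ALU src=r5,r0 dispatched  <A:1 Mu:1 Ld:2 B:1 rd:5 wr:1>
#1 ALU src=r3,r3 dispatched  <A:0 Mu:1 Ld:2 B:1 rd:4 wr:0>
#2 MUL src=r6,r4 held:WR_PORT  <A:0 Mu:1 Ld:2 B:1 rd:4 wr:0>
#3 MUL src=r5,r5 held:WR_PORT  <A:0 Mu:1 Ld:2 B:1 rd:4 wr:0>
#4 ALU src=r2,r6 held:FU  <A:0 Mu:1 Ld:2 B:1 rd:4 wr:0>
#5 MEM src=r5,r1 dispatched  <A:0 Mu:1 Ld:1 B:1 rd:2 wr:0>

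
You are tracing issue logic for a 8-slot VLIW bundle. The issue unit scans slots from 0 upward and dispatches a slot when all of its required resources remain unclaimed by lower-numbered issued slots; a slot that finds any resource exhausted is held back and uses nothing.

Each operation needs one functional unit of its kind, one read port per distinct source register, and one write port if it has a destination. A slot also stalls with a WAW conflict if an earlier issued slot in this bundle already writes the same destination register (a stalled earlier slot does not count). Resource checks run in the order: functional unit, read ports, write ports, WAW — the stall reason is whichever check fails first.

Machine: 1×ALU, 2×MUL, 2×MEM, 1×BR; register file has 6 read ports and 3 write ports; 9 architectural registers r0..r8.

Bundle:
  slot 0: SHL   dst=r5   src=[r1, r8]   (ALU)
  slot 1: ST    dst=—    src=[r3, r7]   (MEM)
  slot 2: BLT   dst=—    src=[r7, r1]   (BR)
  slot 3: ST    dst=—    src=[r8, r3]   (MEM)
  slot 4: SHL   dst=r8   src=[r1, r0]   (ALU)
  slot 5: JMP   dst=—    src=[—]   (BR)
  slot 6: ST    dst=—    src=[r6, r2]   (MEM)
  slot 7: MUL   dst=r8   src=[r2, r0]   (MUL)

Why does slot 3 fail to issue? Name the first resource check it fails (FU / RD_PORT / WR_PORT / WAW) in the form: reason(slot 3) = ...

  0. ALU→r5 ⇒ go  {0A/2Mu/2Ld/1B | 4r 2w}
  1. MEM ⇒ go  {0A/2Mu/1Ld/1B | 2r 2w}
  2. BR ⇒ go  {0A/2Mu/1Ld/0B | 0r 2w}
  3. MEM ⇒ no(RD_PORT)  {0A/2Mu/1Ld/0B | 0r 2w}
  4. ALU→r8 ⇒ no(FU)  {0A/2Mu/1Ld/0B | 0r 2w}
  5. BR ⇒ no(FU)  {0A/2Mu/1Ld/0B | 0r 2w}
  6. MEM ⇒ no(RD_PORT)  {0A/2Mu/1Ld/0B | 0r 2w}
  7. MUL→r8 ⇒ no(RD_PORT)  {0A/2Mu/1Ld/0B | 0r 2w}

reason(slot 3) = RD_PORT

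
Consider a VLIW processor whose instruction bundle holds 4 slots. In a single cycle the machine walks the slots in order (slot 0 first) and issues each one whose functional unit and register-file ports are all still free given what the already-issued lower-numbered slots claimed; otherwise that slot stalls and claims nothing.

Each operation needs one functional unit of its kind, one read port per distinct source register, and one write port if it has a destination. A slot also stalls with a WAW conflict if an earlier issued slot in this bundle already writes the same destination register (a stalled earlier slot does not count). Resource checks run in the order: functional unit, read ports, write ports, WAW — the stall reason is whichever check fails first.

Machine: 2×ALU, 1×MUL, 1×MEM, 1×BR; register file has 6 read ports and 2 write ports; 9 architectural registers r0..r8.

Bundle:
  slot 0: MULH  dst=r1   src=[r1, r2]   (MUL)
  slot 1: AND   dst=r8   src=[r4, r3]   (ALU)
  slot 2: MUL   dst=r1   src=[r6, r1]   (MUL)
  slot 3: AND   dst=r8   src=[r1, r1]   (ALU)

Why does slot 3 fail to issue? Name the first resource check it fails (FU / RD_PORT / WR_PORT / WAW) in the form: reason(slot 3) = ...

reason(slot 3) = WR_PORT

(0) want 1×MUL +2rd +1wr — yes → AL2|MU0|ME1|BR1|rd4|wr1
(1) want 1×ALU +2rd +1wr — yes → AL1|MU0|ME1|BR1|rd2|wr0
(2) want 1×MUL +2rd +1wr — FU → AL1|MU0|ME1|BR1|rd2|wr0
(3) want 1×ALU +1rd +1wr — WR_PORT → AL1|MU0|ME1|BR1|rd2|wr0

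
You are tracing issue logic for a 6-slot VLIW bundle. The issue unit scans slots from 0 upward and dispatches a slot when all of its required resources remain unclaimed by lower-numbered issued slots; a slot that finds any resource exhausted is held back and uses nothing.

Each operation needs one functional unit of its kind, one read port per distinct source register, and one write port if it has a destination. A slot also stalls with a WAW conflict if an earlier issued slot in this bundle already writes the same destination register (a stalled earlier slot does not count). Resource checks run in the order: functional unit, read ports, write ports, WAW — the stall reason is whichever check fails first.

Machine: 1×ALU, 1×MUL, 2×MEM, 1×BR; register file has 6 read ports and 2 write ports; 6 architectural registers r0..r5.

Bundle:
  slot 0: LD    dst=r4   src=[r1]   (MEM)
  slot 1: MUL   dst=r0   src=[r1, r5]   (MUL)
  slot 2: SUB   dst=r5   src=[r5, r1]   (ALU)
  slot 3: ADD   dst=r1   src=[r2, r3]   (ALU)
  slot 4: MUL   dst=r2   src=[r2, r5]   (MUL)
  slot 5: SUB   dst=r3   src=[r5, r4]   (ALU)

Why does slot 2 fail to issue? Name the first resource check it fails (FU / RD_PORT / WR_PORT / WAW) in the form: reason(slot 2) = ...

reason(slot 2) = WR_PORT

(0) want 1×MEM +1rd +1wr — yes → AL1|MU1|ME1|BR1|rd5|wr1
(1) want 1×MUL +2rd +1wr — yes → AL1|MU0|ME1|BR1|rd3|wr0
(2) want 1×ALU +2rd +1wr — WR_PORT → AL1|MU0|ME1|BR1|rd3|wr0
(3) want 1×ALU +2rd +1wr — WR_PORT → AL1|MU0|ME1|BR1|rd3|wr0
(4) want 1×MUL +2rd +1wr — FU → AL1|MU0|ME1|BR1|rd3|wr0
(5) want 1×ALU +2rd +1wr — WR_PORT → AL1|MU0|ME1|BR1|rd3|wr0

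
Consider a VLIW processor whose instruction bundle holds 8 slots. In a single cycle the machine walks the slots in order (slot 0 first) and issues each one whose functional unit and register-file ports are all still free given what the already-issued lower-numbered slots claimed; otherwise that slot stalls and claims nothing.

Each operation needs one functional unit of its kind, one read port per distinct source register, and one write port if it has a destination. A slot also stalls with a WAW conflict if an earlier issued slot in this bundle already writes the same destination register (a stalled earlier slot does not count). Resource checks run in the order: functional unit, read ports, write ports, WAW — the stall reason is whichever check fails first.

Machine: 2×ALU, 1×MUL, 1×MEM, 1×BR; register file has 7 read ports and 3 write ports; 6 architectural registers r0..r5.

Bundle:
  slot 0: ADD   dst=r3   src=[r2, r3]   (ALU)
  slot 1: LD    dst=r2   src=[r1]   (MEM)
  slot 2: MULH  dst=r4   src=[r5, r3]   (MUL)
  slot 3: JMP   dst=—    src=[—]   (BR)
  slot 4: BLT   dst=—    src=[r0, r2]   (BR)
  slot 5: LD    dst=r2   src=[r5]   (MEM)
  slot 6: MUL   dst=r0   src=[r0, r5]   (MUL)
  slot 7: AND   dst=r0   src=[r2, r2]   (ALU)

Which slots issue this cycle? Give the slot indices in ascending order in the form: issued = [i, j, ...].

issued = [0, 1, 2, 3]

#0 ALU src=r2,r3 dispatched  <A:1 Mu:1 Ld:1 B:1 rd:5 wr:2>
#1 MEM src=r1 dispatched  <A:1 Mu:1 Ld:0 B:1 rd:4 wr:1>
#2 MUL src=r5,r3 dispatched  <A:1 Mu:0 Ld:0 B:1 rd:2 wr:0>
#3 BR src=- dispatched  <A:1 Mu:0 Ld:0 B:0 rd:2 wr:0>
#4 BR src=r0,r2 held:FU  <A:1 Mu:0 Ld:0 B:0 rd:2 wr:0>
#5 MEM src=r5 held:FU  <A:1 Mu:0 Ld:0 B:0 rd:2 wr:0>
#6 MUL src=r0,r5 held:FU  <A:1 Mu:0 Ld:0 B:0 rd:2 wr:0>
#7 ALU src=r2,r2 held:WR_PORT  <A:1 Mu:0 Ld:0 B:0 rd:2 wr:0>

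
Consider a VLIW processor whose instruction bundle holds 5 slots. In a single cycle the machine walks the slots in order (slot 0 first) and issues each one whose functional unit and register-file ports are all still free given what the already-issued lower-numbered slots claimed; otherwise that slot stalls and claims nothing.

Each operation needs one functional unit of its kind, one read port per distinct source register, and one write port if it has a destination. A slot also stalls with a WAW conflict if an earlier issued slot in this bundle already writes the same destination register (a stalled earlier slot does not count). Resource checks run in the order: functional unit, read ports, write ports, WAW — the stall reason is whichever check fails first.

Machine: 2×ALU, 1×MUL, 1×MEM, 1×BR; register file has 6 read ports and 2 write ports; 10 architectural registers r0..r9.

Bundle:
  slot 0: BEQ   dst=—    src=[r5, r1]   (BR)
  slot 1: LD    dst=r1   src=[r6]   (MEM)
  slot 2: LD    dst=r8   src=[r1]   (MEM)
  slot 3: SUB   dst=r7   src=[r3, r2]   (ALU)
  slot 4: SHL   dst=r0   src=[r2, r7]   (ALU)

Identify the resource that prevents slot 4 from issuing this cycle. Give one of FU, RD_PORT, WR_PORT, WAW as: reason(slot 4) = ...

reason(slot 4) = RD_PORT

(0) want 1×BR +2rd +0wr — yes → AL2|MU1|ME1|BR0|rd4|wr2
(1) want 1×MEM +1rd +1wr — yes → AL2|MU1|ME0|BR0|rd3|wr1
(2) want 1×MEM +1rd +1wr — FU → AL2|MU1|ME0|BR0|rd3|wr1
(3) want 1×ALU +2rd +1wr — yes → AL1|MU1|ME0|BR0|rd1|wr0
(4) want 1×ALU +2rd +1wr — RD_PORT → AL1|MU1|ME0|BR0|rd1|wr0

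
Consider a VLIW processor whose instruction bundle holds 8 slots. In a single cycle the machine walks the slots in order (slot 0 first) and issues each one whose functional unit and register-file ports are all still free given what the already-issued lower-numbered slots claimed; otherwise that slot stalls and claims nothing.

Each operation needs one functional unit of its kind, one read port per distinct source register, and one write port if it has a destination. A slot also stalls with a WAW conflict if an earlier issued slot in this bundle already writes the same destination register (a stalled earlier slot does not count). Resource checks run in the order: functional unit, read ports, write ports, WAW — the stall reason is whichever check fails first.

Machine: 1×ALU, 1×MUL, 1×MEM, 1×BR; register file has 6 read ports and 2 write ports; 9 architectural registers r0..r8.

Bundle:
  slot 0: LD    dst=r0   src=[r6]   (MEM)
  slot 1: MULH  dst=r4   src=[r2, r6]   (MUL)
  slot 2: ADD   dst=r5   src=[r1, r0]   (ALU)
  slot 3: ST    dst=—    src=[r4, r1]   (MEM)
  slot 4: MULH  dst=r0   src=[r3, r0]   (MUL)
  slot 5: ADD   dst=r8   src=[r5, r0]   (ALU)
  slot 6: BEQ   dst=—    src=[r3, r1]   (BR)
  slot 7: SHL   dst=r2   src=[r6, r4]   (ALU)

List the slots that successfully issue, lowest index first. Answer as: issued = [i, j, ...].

issued = [0, 1, 6]

#0 MEM src=r6 dispatched  <A:1 Mu:1 Ld:0 B:1 rd:5 wr:1>
#1 MUL src=r2,r6 dispatched  <A:1 Mu:0 Ld:0 B:1 rd:3 wr:0>
#2 ALU src=r1,r0 held:WR_PORT  <A:1 Mu:0 Ld:0 B:1 rd:3 wr:0>
#3 MEM src=r4,r1 held:FU  <A:1 Mu:0 Ld:0 B:1 rd:3 wr:0>
#4 MUL src=r3,r0 held:FU  <A:1 Mu:0 Ld:0 B:1 rd:3 wr:0>
#5 ALU src=r5,r0 held:WR_PORT  <A:1 Mu:0 Ld:0 B:1 rd:3 wr:0>
#6 BR src=r3,r1 dispatched  <A:1 Mu:0 Ld:0 B:0 rd:1 wr:0>
#7 ALU src=r6,r4 held:RD_PORT  <A:1 Mu:0 Ld:0 B:0 rd:1 wr:0>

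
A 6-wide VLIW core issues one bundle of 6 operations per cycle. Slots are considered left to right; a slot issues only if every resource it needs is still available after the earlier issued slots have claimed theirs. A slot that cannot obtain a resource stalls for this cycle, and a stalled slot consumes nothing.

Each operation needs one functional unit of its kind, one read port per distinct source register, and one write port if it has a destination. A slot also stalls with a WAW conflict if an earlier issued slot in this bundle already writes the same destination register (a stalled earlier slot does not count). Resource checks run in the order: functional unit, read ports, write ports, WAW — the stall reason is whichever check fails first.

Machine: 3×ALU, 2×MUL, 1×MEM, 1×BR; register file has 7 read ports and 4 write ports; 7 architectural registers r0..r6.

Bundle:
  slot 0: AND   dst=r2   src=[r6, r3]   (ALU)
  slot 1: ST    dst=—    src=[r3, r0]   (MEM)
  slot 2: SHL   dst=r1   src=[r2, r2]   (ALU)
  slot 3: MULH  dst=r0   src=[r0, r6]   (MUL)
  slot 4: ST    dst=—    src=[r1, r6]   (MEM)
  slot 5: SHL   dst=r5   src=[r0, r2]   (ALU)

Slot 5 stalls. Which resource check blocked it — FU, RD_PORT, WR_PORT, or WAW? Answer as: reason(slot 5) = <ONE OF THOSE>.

[0] ALU needs rd=2 wr=1: ok; after: ALU=2 MUL=2 MEM=1 BR=1, R=5, W=3
[1] MEM needs rd=2 wr=0: ok; after: ALU=2 MUL=2 MEM=0 BR=1, R=3, W=3
[2] ALU needs rd=1 wr=1: ok; after: ALU=1 MUL=2 MEM=0 BR=1, R=2, W=2
[3] MUL needs rd=2 wr=1: ok; after: ALU=1 MUL=1 MEM=0 BR=1, R=0, W=1
[4] MEM needs rd=2 wr=0: FU; after: ALU=1 MUL=1 MEM=0 BR=1, R=0, W=1
[5] ALU needs rd=2 wr=1: RD_PORT; after: ALU=1 MUL=1 MEM=0 BR=1, R=0, W=1

reason(slot 5) = RD_PORT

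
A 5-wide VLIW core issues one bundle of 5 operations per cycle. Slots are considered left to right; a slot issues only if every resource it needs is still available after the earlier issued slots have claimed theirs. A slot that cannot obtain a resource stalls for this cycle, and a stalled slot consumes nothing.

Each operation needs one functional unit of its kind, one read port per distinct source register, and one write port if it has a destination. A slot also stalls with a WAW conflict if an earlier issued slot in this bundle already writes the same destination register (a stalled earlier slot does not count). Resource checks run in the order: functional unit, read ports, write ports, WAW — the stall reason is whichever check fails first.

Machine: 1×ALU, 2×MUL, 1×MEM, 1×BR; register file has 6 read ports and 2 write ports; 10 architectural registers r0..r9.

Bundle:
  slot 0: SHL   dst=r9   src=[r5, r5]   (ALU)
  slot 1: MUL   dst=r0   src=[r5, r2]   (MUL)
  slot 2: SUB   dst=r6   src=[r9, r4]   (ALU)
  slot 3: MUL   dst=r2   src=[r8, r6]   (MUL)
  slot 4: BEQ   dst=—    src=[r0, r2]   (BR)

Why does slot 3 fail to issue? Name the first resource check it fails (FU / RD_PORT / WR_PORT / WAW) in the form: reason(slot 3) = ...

  0. ALU→r9 ⇒ go  {0A/2Mu/1Ld/1B | 5r 1w}
  1. MUL→r0 ⇒ go  {0A/1Mu/1Ld/1B | 3r 0w}
  2. ALU→r6 ⇒ no(FU)  {0A/1Mu/1Ld/1B | 3r 0w}
  3. MUL→r2 ⇒ no(WR_PORT)  {0A/1Mu/1Ld/1B | 3r 0w}
  4. BR ⇒ go  {0A/1Mu/1Ld/0B | 1r 0w}

reason(slot 3) = WR_PORT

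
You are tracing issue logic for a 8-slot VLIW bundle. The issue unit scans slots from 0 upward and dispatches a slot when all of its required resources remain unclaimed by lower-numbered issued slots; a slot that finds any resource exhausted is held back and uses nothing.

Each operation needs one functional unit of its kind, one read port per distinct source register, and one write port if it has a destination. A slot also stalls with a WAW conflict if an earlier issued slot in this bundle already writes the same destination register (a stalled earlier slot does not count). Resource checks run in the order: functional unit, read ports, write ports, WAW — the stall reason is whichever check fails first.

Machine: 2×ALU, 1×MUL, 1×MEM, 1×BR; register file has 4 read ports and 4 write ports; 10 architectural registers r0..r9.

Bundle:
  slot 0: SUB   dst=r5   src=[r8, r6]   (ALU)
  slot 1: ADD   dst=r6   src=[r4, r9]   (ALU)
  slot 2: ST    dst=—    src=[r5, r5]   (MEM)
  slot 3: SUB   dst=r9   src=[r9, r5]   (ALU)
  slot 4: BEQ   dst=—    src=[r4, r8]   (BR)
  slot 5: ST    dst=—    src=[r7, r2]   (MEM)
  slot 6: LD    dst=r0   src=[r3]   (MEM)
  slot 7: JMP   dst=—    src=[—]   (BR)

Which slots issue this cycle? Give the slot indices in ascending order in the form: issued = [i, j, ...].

slot 0 (ALU): ISSUE — free A1,Mu1,Ld1,B1 rp2 wp3
slot 1 (ALU): ISSUE — free A0,Mu1,Ld1,B1 rp0 wp2
slot 2 (MEM): stall RD_PORT — free A0,Mu1,Ld1,B1 rp0 wp2
slot 3 (ALU): stall FU — free A0,Mu1,Ld1,B1 rp0 wp2
slot 4 (BR): stall RD_PORT — free A0,Mu1,Ld1,B1 rp0 wp2
slot 5 (MEM): stall RD_PORT — free A0,Mu1,Ld1,B1 rp0 wp2
slot 6 (MEM): stall RD_PORT — free A0,Mu1,Ld1,B1 rp0 wp2
slot 7 (BR): ISSUE — free A0,Mu1,Ld1,B0 rp0 wp2

issued = [0, 1, 7]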